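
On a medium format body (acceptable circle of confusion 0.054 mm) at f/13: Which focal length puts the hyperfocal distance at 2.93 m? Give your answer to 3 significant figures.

45.0 mm

From H = f²/(N·c) + f, with f ≪ H: f ≈ √(H·N·c) = √(2930 × 13 × 0.054) = √2056.9 ≈ 45.35 mm.
Exact: f² + N·c·f − N·c·H = 0 ⇒ f = (−N·c + √((N·c)² + 4·N·c·H))/2 = (−0.702 + √8227.9)/2 ≈ 45.003 mm ≈ 45.0 mm.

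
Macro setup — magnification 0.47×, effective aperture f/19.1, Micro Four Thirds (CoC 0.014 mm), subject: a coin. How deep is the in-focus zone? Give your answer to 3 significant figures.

At magnification m, DoF ≈ 2·N_eff·c/m² = 2 × 19.1 × 0.014 / 0.47² = 0.5348 / 0.2209 ≈ 2.42 mm.

2.42 mm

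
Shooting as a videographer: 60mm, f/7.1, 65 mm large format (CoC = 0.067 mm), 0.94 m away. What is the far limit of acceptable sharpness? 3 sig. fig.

1.06 m

Hyperfocal distance H = f²/(N·c) + f = 60²/(7.1 × 0.067) + 60 = 3600/0.4757 + 60 ≈ 7627.8 mm ≈ 7.628 m.
Far limit Df = s·(H − f)/(H − s) = 940 × (7627.8 − 60) / (7627.8 − 940) = 940 × 7567.8 / 6687.8 ≈ 1063.7 mm ≈ 1.06 m.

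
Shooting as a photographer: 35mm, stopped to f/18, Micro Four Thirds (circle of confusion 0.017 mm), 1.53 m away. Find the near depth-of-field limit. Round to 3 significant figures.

Hyperfocal distance H = f²/(N·c) + f = 35²/(18 × 0.017) + 35 = 1225/0.306 + 35 ≈ 4038.3 mm ≈ 4.038 m.
Near limit Dn = s·(H − f)/(H + s − 2f) = 1530 × (4038.3 − 35) / (4038.3 + 1530 − 2 × 35) = 1530 × 4003.3 / 5498.3 ≈ 1114.0 mm ≈ 1.11 m.

1.11 m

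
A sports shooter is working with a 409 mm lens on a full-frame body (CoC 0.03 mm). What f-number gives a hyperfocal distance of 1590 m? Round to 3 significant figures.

f/3.51

Rearrange H = f²/(N·c) + f for N: N = f² / ((H − f)·c).
N = 409² / ((1590000 − 409) × 0.03) = 167281 / 47688 ≈ 3.51.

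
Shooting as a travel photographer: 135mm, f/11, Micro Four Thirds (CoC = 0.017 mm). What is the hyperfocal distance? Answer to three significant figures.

97.6 m

Hyperfocal distance H = f²/(N·c) + f = 135²/(11 × 0.017) + 135 = 18225/0.187 + 135 ≈ 97594.9 mm ≈ 97.6 m.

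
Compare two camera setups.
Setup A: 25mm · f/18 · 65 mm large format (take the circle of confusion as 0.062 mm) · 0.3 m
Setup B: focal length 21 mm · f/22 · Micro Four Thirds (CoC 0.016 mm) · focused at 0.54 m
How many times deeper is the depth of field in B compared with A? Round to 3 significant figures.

1.39

Setup A: H = 25²/(18×0.062) + 25 ≈ 585.0 mm; DoF = Df − Dn = 589.44 − 201.20 ≈ 388.24 mm.
Setup B: H = 21²/(22×0.016) + 21 ≈ 1273.8 mm; DoF = Df − Dn = 921.91 − 381.83 ≈ 540.08 mm.
Ratio = 540.08 / 388.24 ≈ 1.39.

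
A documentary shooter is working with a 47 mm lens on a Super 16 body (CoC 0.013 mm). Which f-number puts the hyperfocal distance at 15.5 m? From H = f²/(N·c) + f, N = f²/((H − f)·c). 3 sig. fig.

f/11

Rearrange H = f²/(N·c) + f for N: N = f² / ((H − f)·c).
N = 47² / ((15500 − 47) × 0.013) = 2209 / 200.9 ≈ 11.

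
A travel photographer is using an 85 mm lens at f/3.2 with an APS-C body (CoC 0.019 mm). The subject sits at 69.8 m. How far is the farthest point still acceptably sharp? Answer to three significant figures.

169 m

Hyperfocal distance H = f²/(N·c) + f = 85²/(3.2 × 0.019) + 85 = 7225/0.0608 + 85 ≈ 118917.2 mm ≈ 118.9 m.
Far limit Df = s·(H − f)/(H − s) = 69800 × (118917.2 − 85) / (118917.2 − 69800) = 69800 × 118832.2 / 49117.2 ≈ 168871 mm ≈ 169 m.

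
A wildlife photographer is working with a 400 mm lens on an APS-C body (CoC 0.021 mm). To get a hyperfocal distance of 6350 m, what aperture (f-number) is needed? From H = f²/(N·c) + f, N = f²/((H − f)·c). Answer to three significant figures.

f/1.20

Rearrange H = f²/(N·c) + f for N: N = f² / ((H − f)·c).
N = 400² / ((6350000 − 400) × 0.021) = 160000 / 133342 ≈ 1.20.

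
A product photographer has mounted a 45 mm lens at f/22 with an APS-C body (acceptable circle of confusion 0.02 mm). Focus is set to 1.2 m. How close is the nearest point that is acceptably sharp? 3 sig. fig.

0.959 m

Hyperfocal distance H = f²/(N·c) + f = 45²/(22 × 0.02) + 45 = 2025/0.44 + 45 ≈ 4647.3 mm ≈ 4.647 m.
Near limit Dn = s·(H − f)/(H + s − 2f) = 1200 × (4647.3 − 45) / (4647.3 + 1200 − 2 × 45) = 1200 × 4602.3 / 5757.3 ≈ 959.26 mm ≈ 0.959 m.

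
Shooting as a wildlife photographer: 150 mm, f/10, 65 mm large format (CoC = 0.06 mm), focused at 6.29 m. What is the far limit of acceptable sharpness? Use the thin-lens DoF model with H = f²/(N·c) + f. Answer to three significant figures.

Hyperfocal distance H = f²/(N·c) + f = 150²/(10 × 0.06) + 150 = 22500/0.6 + 150 ≈ 37650.0 mm ≈ 37.65 m.
Far limit Df = s·(H − f)/(H − s) = 6290 × (37650.0 − 150) / (37650.0 − 6290) = 6290 × 37500.0 / 31360.0 ≈ 7521.5 mm ≈ 7.52 m.

7.52 m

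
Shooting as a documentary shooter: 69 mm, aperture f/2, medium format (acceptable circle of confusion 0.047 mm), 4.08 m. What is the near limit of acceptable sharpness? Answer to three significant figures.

Hyperfocal distance H = f²/(N·c) + f = 69²/(2 × 0.047) + 69 = 4761/0.094 + 69 ≈ 50717.9 mm ≈ 50.72 m.
Near limit Dn = s·(H − f)/(H + s − 2f) = 4080 × (50717.9 − 69) / (50717.9 + 4080 − 2 × 69) = 4080 × 50648.9 / 54659.9 ≈ 3780.6 mm ≈ 3.78 m.

3.78 m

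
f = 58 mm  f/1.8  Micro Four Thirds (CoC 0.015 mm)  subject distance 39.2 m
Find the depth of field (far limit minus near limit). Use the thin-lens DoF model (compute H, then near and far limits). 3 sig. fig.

27.3 m

Hyperfocal distance H = f²/(N·c) + f = 58²/(1.8 × 0.015) + 58 = 3364/0.027 + 58 ≈ 124650.6 mm ≈ 124.7 m.
Near limit Dn = s·(H − f)/(H + s − 2f) = 39200 × (124650.6 − 58) / (124650.6 + 39200 − 2 × 58) = 39200 × 124592.6 / 163734.6 ≈ 29829 mm.
Far limit Df = s·(H − f)/(H − s) = 39200 × (124650.6 − 58) / (124650.6 − 39200) = 39200 × 124592.6 / 85450.6 ≈ 57156 mm.
Depth of field = Df − Dn = 57156 − 29829 ≈ 27327 mm ≈ 27.3 m.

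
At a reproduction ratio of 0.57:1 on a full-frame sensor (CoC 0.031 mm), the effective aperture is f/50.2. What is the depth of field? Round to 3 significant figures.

9.58 mm

At magnification m, DoF ≈ 2·N_eff·c/m² = 2 × 50.2 × 0.031 / 0.57² = 3.112 / 0.3249 ≈ 9.58 mm.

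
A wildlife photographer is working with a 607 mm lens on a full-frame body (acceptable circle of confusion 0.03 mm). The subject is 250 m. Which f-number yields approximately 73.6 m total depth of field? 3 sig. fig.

f/7.10

Write h = H − f = f²/(N·c). The thin-lens limits are Dn = s·h/(h + (s−f)) and Df = s·h/(h − (s−f)), so DoF = Df − Dn = 2·s·(s−f)·h / (h² − (s−f)²).
That is a quadratic in h: DoF·h² − 2·s·(s−f)·h − DoF·(s−f)² = 0 ⇒ h = (s−f)·(s + √(s² + DoF²)) / DoF = 249393 × (250000 + √(250000² + 73600²)) / 73600 = 249393 × (250000 + 260609) / 73600 ≈ 1730194 mm.
Then N = f²/(c·h) = 607² / (0.03 × 1730194) = 368449 / 51906 ≈ 7.10.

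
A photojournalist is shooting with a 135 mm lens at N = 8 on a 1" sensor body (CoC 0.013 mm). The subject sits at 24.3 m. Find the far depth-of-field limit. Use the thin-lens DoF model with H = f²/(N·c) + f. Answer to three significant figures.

Hyperfocal distance H = f²/(N·c) + f = 135²/(8 × 0.013) + 135 = 18225/0.104 + 135 ≈ 175375.4 mm ≈ 175.4 m.
Far limit Df = s·(H − f)/(H − s) = 24300 × (175375.4 − 135) / (175375.4 − 24300) = 24300 × 175240.4 / 151075.4 ≈ 28187 mm ≈ 28.2 m.

28.2 m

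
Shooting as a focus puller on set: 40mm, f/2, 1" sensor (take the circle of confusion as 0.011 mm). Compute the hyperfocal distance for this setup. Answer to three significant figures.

72.8 m

Hyperfocal distance H = f²/(N·c) + f = 40²/(2 × 0.011) + 40 = 1600/0.022 + 40 ≈ 72767.3 mm ≈ 72.8 m.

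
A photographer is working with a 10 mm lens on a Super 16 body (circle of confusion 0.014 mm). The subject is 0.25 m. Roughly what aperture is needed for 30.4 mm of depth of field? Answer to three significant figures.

f/1.80

Write h = H − f = f²/(N·c). The thin-lens limits are Dn = s·h/(h + (s−f)) and Df = s·h/(h − (s−f)), so DoF = Df − Dn = 2·s·(s−f)·h / (h² − (s−f)²).
That is a quadratic in h: DoF·h² − 2·s·(s−f)·h − DoF·(s−f)² = 0 ⇒ h = (s−f)·(s + √(s² + DoF²)) / DoF = 240 × (250 + √(250² + 30.4²)) / 30.4 = 240 × (250 + 251.842) / 30.4 ≈ 3961.9 mm.
Then N = f²/(c·h) = 10² / (0.014 × 3961.9) = 100 / 55.467 ≈ 1.80.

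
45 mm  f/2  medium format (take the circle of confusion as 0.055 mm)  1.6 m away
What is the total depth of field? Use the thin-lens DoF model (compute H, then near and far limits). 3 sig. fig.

Hyperfocal distance H = f²/(N·c) + f = 45²/(2 × 0.055) + 45 = 2025/0.11 + 45 ≈ 18454.1 mm ≈ 18.45 m.
Near limit Dn = s·(H − f)/(H + s − 2f) = 1600 × (18454.1 − 45) / (18454.1 + 1600 − 2 × 45) = 1600 × 18409.1 / 19964.1 ≈ 1475.38 mm.
Far limit Df = s·(H − f)/(H − s) = 1600 × (18454.1 − 45) / (18454.1 − 1600) = 1600 × 18409.1 / 16854.1 ≈ 1747.62 mm.
Depth of field = Df − Dn = 1747.62 − 1475.38 ≈ 272.24 mm.

272 mm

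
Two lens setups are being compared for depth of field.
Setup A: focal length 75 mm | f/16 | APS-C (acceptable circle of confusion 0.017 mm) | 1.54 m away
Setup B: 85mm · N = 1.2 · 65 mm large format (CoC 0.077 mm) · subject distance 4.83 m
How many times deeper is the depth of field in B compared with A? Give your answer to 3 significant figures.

2.68

Setup A: H = 75²/(16×0.017) + 75 ≈ 20755.1 mm; DoF = Df − Dn = 1657.41 − 1438.12 ≈ 219.29 mm.
Setup B: H = 85²/(1.2×0.077) + 85 ≈ 78277.6 mm; DoF = Df − Dn = 5142.04 − 4553.67 ≈ 588.37 mm.
Ratio = 588.37 / 219.29 ≈ 2.68.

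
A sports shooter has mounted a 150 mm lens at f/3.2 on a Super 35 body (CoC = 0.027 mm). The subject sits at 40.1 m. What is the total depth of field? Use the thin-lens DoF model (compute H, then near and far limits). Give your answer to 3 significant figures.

12.6 m

Hyperfocal distance H = f²/(N·c) + f = 150²/(3.2 × 0.027) + 150 = 22500/0.0864 + 150 ≈ 260566.7 mm ≈ 260.6 m.
Near limit Dn = s·(H − f)/(H + s − 2f) = 40100 × (260566.7 − 150) / (260566.7 + 40100 − 2 × 150) = 40100 × 260416.7 / 300366.7 ≈ 34767 mm.
Far limit Df = s·(H − f)/(H − s) = 40100 × (260566.7 − 150) / (260566.7 − 40100) = 40100 × 260416.7 / 220466.7 ≈ 47366 mm.
Depth of field = Df − Dn = 47366 − 34767 ≈ 12599 mm ≈ 12.6 m.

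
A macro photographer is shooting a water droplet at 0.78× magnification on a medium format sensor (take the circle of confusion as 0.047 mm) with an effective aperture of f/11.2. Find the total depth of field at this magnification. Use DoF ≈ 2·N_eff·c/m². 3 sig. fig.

At magnification m, DoF ≈ 2·N_eff·c/m² = 2 × 11.2 × 0.047 / 0.78² = 1.053 / 0.6084 ≈ 1.73 mm.

1.73 mm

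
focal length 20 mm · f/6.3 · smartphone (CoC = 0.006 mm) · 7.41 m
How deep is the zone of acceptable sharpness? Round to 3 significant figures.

20.2 m

Hyperfocal distance H = f²/(N·c) + f = 20²/(6.3 × 0.006) + 20 = 400/0.0378 + 20 ≈ 10602.0 mm ≈ 10.60 m.
Near limit Dn = s·(H − f)/(H + s − 2f) = 7410 × (10602.0 − 20) / (10602.0 + 7410 − 2 × 20) = 7410 × 10582.0 / 17972.0 ≈ 4363 mm.
Far limit Df = s·(H − f)/(H − s) = 7410 × (10602.0 − 20) / (10602.0 − 7410) = 7410 × 10582.0 / 3192.0 ≈ 24565 mm.
Depth of field = Df − Dn = 24565 − 4363 ≈ 20202 mm ≈ 20.2 m.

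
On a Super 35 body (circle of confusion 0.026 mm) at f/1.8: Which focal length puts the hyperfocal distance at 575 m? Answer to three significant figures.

164 mm

From H = f²/(N·c) + f, with f ≪ H: f ≈ √(H·N·c) = √(575000 × 1.8 × 0.026) = √26910 ≈ 164.0 mm.
The +f correction barely moves this — solving exactly, f² + N·c·f − N·c·H = 0 ⇒ f = (−N·c + √((N·c)² + 4·N·c·H))/2 = (−0.0468 + √107640)/2 ≈ 164.02 mm, so f ≈ 164 mm.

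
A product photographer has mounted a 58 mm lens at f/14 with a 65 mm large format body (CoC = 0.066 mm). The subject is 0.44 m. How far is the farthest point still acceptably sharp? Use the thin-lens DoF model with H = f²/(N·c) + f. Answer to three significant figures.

Hyperfocal distance H = f²/(N·c) + f = 58²/(14 × 0.066) + 58 = 3364/0.924 + 58 ≈ 3698.7 mm ≈ 3.699 m.
Far limit Df = s·(H − f)/(H − s) = 440 × (3698.7 − 58) / (3698.7 − 440) = 440 × 3640.7 / 3258.7 ≈ 491.58 mm.

492 mm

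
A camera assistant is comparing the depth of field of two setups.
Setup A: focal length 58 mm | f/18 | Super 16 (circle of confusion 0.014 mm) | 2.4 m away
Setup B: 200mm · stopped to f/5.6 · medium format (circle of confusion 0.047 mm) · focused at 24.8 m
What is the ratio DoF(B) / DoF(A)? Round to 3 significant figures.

Setup A: H = 58²/(18×0.014) + 58 ≈ 13407.2 mm; DoF = Df − Dn = 2910.65 − 2041.79 ≈ 868.86 mm.
Setup B: H = 200²/(5.6×0.047) + 200 ≈ 152175.7 mm; DoF = Df − Dn = 29589.6 − 21344.9 ≈ 8244.7 mm.
Ratio = 8244.7 / 868.86 ≈ 9.49.

9.49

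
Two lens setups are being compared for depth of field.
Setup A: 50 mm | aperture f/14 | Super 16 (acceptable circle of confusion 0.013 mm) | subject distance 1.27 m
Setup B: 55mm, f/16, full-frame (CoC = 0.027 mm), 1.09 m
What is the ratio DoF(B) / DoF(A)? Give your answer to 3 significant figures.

Setup A: H = 50²/(14×0.013) + 50 ≈ 13786.3 mm; DoF = Df − Dn = 1393.79 − 1166.40 ≈ 227.39 mm.
Setup B: H = 55²/(16×0.027) + 55 ≈ 7057.3 mm; DoF = Df − Dn = 1279.05 − 949.64 ≈ 329.41 mm.
Ratio = 329.41 / 227.39 ≈ 1.45.

1.45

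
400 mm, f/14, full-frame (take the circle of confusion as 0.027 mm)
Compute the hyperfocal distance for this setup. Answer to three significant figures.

Hyperfocal distance H = f²/(N·c) + f = 400²/(14 × 0.027) + 400 = 160000/0.378 + 400 ≈ 423680.4 mm ≈ 424 m.

424 m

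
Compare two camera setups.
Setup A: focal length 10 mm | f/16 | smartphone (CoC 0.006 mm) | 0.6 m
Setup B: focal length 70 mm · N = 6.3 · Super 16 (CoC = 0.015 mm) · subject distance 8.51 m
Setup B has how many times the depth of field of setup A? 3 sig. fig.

2.84

Setup A: H = 10²/(16×0.006) + 10 ≈ 1051.7 mm; DoF = Df − Dn = 1383.8 − 383.0 ≈ 1000.8 mm.
Setup B: H = 70²/(6.3×0.015) + 70 ≈ 51921.9 mm; DoF = Df − Dn = 10164.5 − 7318.7 ≈ 2845.8 mm.
Ratio = 2845.8 / 1000.8 ≈ 2.84.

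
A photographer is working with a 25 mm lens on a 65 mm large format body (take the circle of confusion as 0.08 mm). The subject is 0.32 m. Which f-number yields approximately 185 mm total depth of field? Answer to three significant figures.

f/7.10

Write h = H − f = f²/(N·c). The thin-lens limits are Dn = s·h/(h + (s−f)) and Df = s·h/(h − (s−f)), so DoF = Df − Dn = 2·s·(s−f)·h / (h² − (s−f)²).
That is a quadratic in h: DoF·h² − 2·s·(s−f)·h − DoF·(s−f)² = 0 ⇒ h = (s−f)·(s + √(s² + DoF²)) / DoF = 295 × (320 + √(320² + 185²)) / 185 = 295 × (320 + 369.628) / 185 ≈ 1099.7 mm.
Then N = f²/(c·h) = 25² / (0.08 × 1099.7) = 625 / 87.974 ≈ 7.10.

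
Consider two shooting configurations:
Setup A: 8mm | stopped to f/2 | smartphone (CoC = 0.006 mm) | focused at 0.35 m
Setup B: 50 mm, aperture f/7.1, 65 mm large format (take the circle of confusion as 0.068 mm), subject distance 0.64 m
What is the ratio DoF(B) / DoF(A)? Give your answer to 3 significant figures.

Setup A: H = 8²/(2×0.006) + 8 ≈ 5341.3 mm; DoF = Df − Dn = 373.982 − 328.909 ≈ 45.073 mm.
Setup B: H = 50²/(7.1×0.068) + 50 ≈ 5228.1 mm; DoF = Df − Dn = 722.30 − 574.54 ≈ 147.76 mm.
Ratio = 147.76 / 45.073 ≈ 3.28.

3.28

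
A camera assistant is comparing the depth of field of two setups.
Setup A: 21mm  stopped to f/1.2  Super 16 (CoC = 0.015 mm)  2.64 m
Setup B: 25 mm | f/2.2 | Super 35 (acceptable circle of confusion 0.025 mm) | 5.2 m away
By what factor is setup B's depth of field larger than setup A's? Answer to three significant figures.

Setup A: H = 21²/(1.2×0.015) + 21 ≈ 24521.0 mm; DoF = Df − Dn = 2955.99 − 2385.04 ≈ 570.95 mm.
Setup B: H = 25²/(2.2×0.025) + 25 ≈ 11388.6 mm; DoF = Df − Dn = 9548.3 − 3572.9 ≈ 5975.4 mm.
Ratio = 5975.4 / 570.95 ≈ 10.5.

10.5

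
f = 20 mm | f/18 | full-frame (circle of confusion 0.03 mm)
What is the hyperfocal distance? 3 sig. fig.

0.761 m

Hyperfocal distance H = f²/(N·c) + f = 20²/(18 × 0.03) + 20 = 400/0.54 + 20 ≈ 760.7 mm ≈ 0.761 m.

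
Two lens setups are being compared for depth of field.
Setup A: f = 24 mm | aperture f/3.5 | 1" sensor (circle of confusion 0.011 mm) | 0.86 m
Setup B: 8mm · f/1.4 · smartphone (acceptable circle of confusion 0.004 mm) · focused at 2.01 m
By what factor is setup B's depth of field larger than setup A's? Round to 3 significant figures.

7.54

Setup A: H = 24²/(3.5×0.011) + 24 ≈ 14985.0 mm; DoF = Df − Dn = 910.900 − 814.488 ≈ 96.412 mm.
Setup B: H = 8²/(1.4×0.004) + 8 ≈ 11436.6 mm; DoF = Df − Dn = 2436.88 − 1710.38 ≈ 726.50 mm.
Ratio = 726.50 / 96.412 ≈ 7.54.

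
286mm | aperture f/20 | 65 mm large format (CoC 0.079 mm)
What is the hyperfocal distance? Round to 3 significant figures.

Hyperfocal distance H = f²/(N·c) + f = 286²/(20 × 0.079) + 286 = 81796/1.58 + 286 ≈ 52055.6 mm ≈ 52.1 m.

52.1 m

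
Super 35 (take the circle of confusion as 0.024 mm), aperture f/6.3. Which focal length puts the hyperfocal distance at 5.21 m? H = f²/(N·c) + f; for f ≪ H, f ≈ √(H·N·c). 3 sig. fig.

28.0 mm

From H = f²/(N·c) + f, with f ≪ H: f ≈ √(H·N·c) = √(5210 × 6.3 × 0.024) = √787.75 ≈ 28.07 mm.
Exact: f² + N·c·f − N·c·H = 0 ⇒ f = (−N·c + √((N·c)² + 4·N·c·H))/2 = (−0.1512 + √3151.0)/2 ≈ 27.991 mm ≈ 28.0 mm.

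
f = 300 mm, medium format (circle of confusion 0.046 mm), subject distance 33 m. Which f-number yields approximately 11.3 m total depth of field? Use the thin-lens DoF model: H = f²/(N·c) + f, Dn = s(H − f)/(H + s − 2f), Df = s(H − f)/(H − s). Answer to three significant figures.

f/9.96

Write h = H − f = f²/(N·c). The thin-lens limits are Dn = s·h/(h + (s−f)) and Df = s·h/(h − (s−f)), so DoF = Df − Dn = 2·s·(s−f)·h / (h² − (s−f)²).
That is a quadratic in h: DoF·h² − 2·s·(s−f)·h − DoF·(s−f)² = 0 ⇒ h = (s−f)·(s + √(s² + DoF²)) / DoF = 32700 × (33000 + √(33000² + 11300²)) / 11300 = 32700 × (33000 + 34881.1) / 11300 ≈ 196435 mm.
Then N = f²/(c·h) = 300² / (0.046 × 196435) = 90000 / 9036.0 ≈ 9.96.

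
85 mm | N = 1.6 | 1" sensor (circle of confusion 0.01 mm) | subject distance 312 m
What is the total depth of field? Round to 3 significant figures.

Hyperfocal distance H = f²/(N·c) + f = 85²/(1.6 × 0.01) + 85 = 7225/0.016 + 85 ≈ 451647.5 mm ≈ 451.6 m.
Near limit Dn = s·(H − f)/(H + s − 2f) = 312000 × (451647.5 − 85) / (451647.5 + 312000 − 2 × 85) = 312000 × 451562.5 / 763477.5 ≈ 184534 mm.
Far limit Df = s·(H − f)/(H − s) = 312000 × (451647.5 − 85) / (451647.5 − 312000) = 312000 × 451562.5 / 139647.5 ≈ 1008880 mm.
Depth of field = Df − Dn = 1008880 − 184534 ≈ 824346 mm ≈ 824 m.

824 m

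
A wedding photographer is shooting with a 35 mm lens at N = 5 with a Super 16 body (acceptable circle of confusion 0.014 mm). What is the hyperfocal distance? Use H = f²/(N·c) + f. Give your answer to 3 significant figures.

17.5 m

Hyperfocal distance H = f²/(N·c) + f = 35²/(5 × 0.014) + 35 = 1225/0.07 + 35 ≈ 17535.0 mm ≈ 17.5 m.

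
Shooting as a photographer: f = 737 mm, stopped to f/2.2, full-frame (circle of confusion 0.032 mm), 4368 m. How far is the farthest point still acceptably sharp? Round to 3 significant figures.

10100 m

Hyperfocal distance H = f²/(N·c) + f = 737²/(2.2 × 0.032) + 737 = 543169/0.0704 + 737 ≈ 7716205.8 mm ≈ 7716 m.
Far limit Df = s·(H − f)/(H − s) = 4368000 × (7716205.8 − 737) / (7716205.8 − 4368000) = 4368000 × 7715468.8 / 3348205.8 ≈ 10065441 mm ≈ 10100 m.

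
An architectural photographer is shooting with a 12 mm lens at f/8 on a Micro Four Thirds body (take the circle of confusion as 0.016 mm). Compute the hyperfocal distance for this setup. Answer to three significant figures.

Hyperfocal distance H = f²/(N·c) + f = 12²/(8 × 0.016) + 12 = 144/0.128 + 12 ≈ 1137.0 mm ≈ 1.14 m.

1.14 m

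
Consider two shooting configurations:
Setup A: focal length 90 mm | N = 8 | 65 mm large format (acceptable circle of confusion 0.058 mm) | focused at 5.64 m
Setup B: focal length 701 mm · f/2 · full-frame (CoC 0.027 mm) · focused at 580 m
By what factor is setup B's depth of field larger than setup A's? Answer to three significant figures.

18.6

Setup A: H = 90²/(8×0.058) + 90 ≈ 17546.9 mm; DoF = Df − Dn = 8268.9 − 4279.5 ≈ 3989.4 mm.
Setup B: H = 701²/(2×0.027) + 701 ≈ 9100719.5 mm; DoF = Df − Dn = 619433 − 545287 ≈ 74146 mm.
Ratio = 74146 / 3989.4 ≈ 18.6.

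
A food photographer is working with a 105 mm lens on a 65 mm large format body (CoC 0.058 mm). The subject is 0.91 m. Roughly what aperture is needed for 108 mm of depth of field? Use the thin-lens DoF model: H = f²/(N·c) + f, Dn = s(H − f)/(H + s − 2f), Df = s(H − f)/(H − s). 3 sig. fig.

Write h = H − f = f²/(N·c). The thin-lens limits are Dn = s·h/(h + (s−f)) and Df = s·h/(h − (s−f)), so DoF = Df − Dn = 2·s·(s−f)·h / (h² − (s−f)²).
That is a quadratic in h: DoF·h² − 2·s·(s−f)·h − DoF·(s−f)² = 0 ⇒ h = (s−f)·(s + √(s² + DoF²)) / DoF = 805 × (910 + √(910² + 108²)) / 108 = 805 × (910 + 916.386) / 108 ≈ 13613 mm.
Then N = f²/(c·h) = 105² / (0.058 × 13613) = 11025 / 789.57 ≈ 14.

f/14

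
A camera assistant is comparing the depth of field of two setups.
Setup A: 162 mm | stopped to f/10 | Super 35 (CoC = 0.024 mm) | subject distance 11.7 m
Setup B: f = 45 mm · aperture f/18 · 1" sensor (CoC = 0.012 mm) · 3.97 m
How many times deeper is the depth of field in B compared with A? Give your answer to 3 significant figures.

Setup A: H = 162²/(10×0.024) + 162 ≈ 109512.0 mm; DoF = Df − Dn = 13080.1 − 10583.3 ≈ 2496.8 mm.
Setup B: H = 45²/(18×0.012) + 45 ≈ 9420.0 mm; DoF = Df − Dn = 6829.1 − 2798.4 ≈ 4030.7 mm.
Ratio = 4030.7 / 2496.8 ≈ 1.61.

1.61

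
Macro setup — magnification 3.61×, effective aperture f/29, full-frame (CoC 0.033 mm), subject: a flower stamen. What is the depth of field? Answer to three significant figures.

0.147 mm

At magnification m, DoF ≈ 2·N_eff·c/m² = 2 × 29 × 0.033 / 3.61² = 1.914 / 13.03 ≈ 0.147 mm.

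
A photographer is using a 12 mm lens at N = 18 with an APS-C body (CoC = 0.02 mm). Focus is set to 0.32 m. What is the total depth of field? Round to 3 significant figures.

1.21 m

Hyperfocal distance H = f²/(N·c) + f = 12²/(18 × 0.02) + 12 = 144/0.36 + 12 ≈ 412.0 mm ≈ 0.412 m.
Near limit Dn = s·(H − f)/(H + s − 2f) = 320 × (412.0 − 12) / (412.0 + 320 − 2 × 12) = 320 × 400.0 / 708.0 ≈ 180.8 mm.
Far limit Df = s·(H − f)/(H − s) = 320 × (412.0 − 12) / (412.0 − 320) = 320 × 400.0 / 92.0 ≈ 1391.3 mm.
Depth of field = Df − Dn = 1391.3 − 180.8 ≈ 1210.5 mm ≈ 1.21 m.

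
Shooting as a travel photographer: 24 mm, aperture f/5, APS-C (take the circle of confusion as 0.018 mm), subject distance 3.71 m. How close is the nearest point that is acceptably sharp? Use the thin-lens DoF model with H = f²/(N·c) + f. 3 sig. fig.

2.35 m

Hyperfocal distance H = f²/(N·c) + f = 24²/(5 × 0.018) + 24 = 576/0.09 + 24 ≈ 6424.0 mm ≈ 6.424 m.
Near limit Dn = s·(H − f)/(H + s − 2f) = 3710 × (6424.0 − 24) / (6424.0 + 3710 − 2 × 24) = 3710 × 6400.0 / 10086.0 ≈ 2354.2 mm ≈ 2.35 m.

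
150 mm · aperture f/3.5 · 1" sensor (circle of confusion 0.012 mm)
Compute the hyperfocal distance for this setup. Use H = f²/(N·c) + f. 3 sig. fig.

Hyperfocal distance H = f²/(N·c) + f = 150²/(3.5 × 0.012) + 150 = 22500/0.042 + 150 ≈ 535864.3 mm ≈ 536 m.

536 m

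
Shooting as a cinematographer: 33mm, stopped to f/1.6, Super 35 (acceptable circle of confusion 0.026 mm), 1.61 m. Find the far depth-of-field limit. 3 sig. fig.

1.71 m

Hyperfocal distance H = f²/(N·c) + f = 33²/(1.6 × 0.026) + 33 = 1089/0.0416 + 33 ≈ 26210.9 mm ≈ 26.21 m.
Far limit Df = s·(H − f)/(H − s) = 1610 × (26210.9 − 33) / (26210.9 − 1610) = 1610 × 26177.9 / 24600.9 ≈ 1713.2 mm ≈ 1.71 m.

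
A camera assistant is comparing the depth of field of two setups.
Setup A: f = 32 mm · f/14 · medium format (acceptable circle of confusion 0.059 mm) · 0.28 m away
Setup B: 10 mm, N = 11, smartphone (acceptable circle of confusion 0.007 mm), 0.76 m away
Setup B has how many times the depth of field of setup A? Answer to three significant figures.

Setup A: H = 32²/(14×0.059) + 32 ≈ 1271.7 mm; DoF = Df − Dn = 350.02 − 233.32 ≈ 116.70 mm.
Setup B: H = 10²/(11×0.007) + 10 ≈ 1308.7 mm; DoF = Df − Dn = 1798.8 − 481.8 ≈ 1317.0 mm.
Ratio = 1317.0 / 116.70 ≈ 11.3.

11.3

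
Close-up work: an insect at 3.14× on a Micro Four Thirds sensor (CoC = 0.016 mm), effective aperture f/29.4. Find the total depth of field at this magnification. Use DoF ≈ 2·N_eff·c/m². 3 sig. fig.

0.0954 mm

At magnification m, DoF ≈ 2·N_eff·c/m² = 2 × 29.4 × 0.016 / 3.14² = 0.9408 / 9.86 ≈ 0.0954 mm.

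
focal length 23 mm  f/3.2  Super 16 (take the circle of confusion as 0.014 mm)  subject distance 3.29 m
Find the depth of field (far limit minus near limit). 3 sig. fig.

Hyperfocal distance H = f²/(N·c) + f = 23²/(3.2 × 0.014) + 23 = 529/0.0448 + 23 ≈ 11831.0 mm ≈ 11.83 m.
Near limit Dn = s·(H − f)/(H + s − 2f) = 3290 × (11831.0 − 23) / (11831.0 + 3290 − 2 × 23) = 3290 × 11808.0 / 15075.0 ≈ 2577.0 mm.
Far limit Df = s·(H − f)/(H − s) = 3290 × (11831.0 − 23) / (11831.0 − 3290) = 3290 × 11808.0 / 8541.0 ≈ 4548.4 mm.
Depth of field = Df − Dn = 4548.4 − 2577.0 ≈ 1971.4 mm ≈ 1.97 m.

1.97 m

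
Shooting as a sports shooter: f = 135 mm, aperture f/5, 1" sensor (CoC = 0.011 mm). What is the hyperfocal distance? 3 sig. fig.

Hyperfocal distance H = f²/(N·c) + f = 135²/(5 × 0.011) + 135 = 18225/0.055 + 135 ≈ 331498.6 mm ≈ 331 m.

331 m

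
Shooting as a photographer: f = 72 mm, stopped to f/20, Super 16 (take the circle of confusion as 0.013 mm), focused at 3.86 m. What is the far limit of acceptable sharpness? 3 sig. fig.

Hyperfocal distance H = f²/(N·c) + f = 72²/(20 × 0.013) + 72 = 5184/0.26 + 72 ≈ 20010.5 mm ≈ 20.01 m.
Far limit Df = s·(H − f)/(H − s) = 3860 × (20010.5 − 72) / (20010.5 − 3860) = 3860 × 19938.5 / 16150.5 ≈ 4765.3 mm ≈ 4.77 m.

4.77 m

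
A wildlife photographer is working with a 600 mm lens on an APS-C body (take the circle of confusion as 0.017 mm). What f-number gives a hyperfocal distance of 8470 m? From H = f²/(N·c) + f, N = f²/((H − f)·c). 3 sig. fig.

f/2.50

Rearrange H = f²/(N·c) + f for N: N = f² / ((H − f)·c).
N = 600² / ((8470000 − 600) × 0.017) = 360000 / 143980 ≈ 2.50.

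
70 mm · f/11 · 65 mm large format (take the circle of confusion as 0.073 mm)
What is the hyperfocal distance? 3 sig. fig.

6.17 m

Hyperfocal distance H = f²/(N·c) + f = 70²/(11 × 0.073) + 70 = 4900/0.803 + 70 ≈ 6172.1 mm ≈ 6.17 m.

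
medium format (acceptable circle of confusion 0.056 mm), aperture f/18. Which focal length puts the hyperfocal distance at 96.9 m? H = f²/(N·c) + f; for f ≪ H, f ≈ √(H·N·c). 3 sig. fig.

From H = f²/(N·c) + f, with f ≪ H: f ≈ √(H·N·c) = √(96900 × 18 × 0.056) = √97675 ≈ 312.5 mm.
Exact: f² + N·c·f − N·c·H = 0 ⇒ f = (−N·c + √((N·c)² + 4·N·c·H))/2 = (−1.008 + √390702)/2 ≈ 312.03 mm ≈ 312 mm.

312 mm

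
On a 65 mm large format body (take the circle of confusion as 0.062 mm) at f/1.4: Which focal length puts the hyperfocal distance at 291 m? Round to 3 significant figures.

159 mm

From H = f²/(N·c) + f, with f ≪ H: f ≈ √(H·N·c) = √(291000 × 1.4 × 0.062) = √25259 ≈ 158.9 mm.
The +f correction barely moves this — solving exactly, f² + N·c·f − N·c·H = 0 ⇒ f = (−N·c + √((N·c)² + 4·N·c·H))/2 = (−0.0868 + √101035)/2 ≈ 158.89 mm, so f ≈ 159 mm.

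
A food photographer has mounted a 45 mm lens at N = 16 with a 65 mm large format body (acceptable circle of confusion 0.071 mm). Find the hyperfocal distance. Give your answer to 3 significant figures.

Hyperfocal distance H = f²/(N·c) + f = 45²/(16 × 0.071) + 45 = 2025/1.136 + 45 ≈ 1827.6 mm ≈ 1.83 m.

1.83 m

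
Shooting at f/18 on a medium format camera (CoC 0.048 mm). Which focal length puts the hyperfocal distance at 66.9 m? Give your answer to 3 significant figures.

240 mm

From H = f²/(N·c) + f, with f ≪ H: f ≈ √(H·N·c) = √(66900 × 18 × 0.048) = √57802 ≈ 240.4 mm.
The +f correction barely moves this — solving exactly, f² + N·c·f − N·c·H = 0 ⇒ f = (−N·c + √((N·c)² + 4·N·c·H))/2 = (−0.864 + √231207)/2 ≈ 239.99 mm, so f ≈ 240 mm.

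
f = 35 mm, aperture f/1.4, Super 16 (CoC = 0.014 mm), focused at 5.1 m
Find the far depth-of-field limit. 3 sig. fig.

Hyperfocal distance H = f²/(N·c) + f = 35²/(1.4 × 0.014) + 35 = 1225/0.0196 + 35 ≈ 62535.0 mm ≈ 62.53 m.
Far limit Df = s·(H − f)/(H − s) = 5100 × (62535.0 − 35) / (62535.0 − 5100) = 5100 × 62500.0 / 57435.0 ≈ 5549.8 mm ≈ 5.55 m.

5.55 m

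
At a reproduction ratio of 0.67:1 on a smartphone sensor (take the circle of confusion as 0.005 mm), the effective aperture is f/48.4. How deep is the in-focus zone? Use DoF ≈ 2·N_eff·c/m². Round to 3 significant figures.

At magnification m, DoF ≈ 2·N_eff·c/m² = 2 × 48.4 × 0.005 / 0.67² = 0.484 / 0.4489 ≈ 1.08 mm.

1.08 mm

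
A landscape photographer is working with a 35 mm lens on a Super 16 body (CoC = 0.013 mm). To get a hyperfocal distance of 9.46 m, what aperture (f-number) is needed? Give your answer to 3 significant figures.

Rearrange H = f²/(N·c) + f for N: N = f² / ((H − f)·c).
N = 35² / ((9460 − 35) × 0.013) = 1225 / 122.5 ≈ 10.

f/10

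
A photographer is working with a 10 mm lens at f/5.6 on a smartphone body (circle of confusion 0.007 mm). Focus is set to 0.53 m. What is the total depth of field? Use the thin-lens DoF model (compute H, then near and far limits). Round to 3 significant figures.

225 mm

Hyperfocal distance H = f²/(N·c) + f = 10²/(5.6 × 0.007) + 10 = 100/0.0392 + 10 ≈ 2561.0 mm ≈ 2.561 m.
Near limit Dn = s·(H − f)/(H + s − 2f) = 530 × (2561.0 − 10) / (2561.0 + 530 − 2 × 10) = 530 × 2551.0 / 3071.0 ≈ 440.26 mm.
Far limit Df = s·(H − f)/(H − s) = 530 × (2561.0 − 10) / (2561.0 − 530) = 530 × 2551.0 / 2031.0 ≈ 665.70 mm.
Depth of field = Df − Dn = 665.70 − 440.26 ≈ 225.44 mm.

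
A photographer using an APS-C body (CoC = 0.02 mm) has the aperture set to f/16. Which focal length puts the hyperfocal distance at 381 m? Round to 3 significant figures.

349 mm

From H = f²/(N·c) + f, with f ≪ H: f ≈ √(H·N·c) = √(381000 × 16 × 0.02) = √121920 ≈ 349.2 mm.
The +f correction barely moves this — solving exactly, f² + N·c·f − N·c·H = 0 ⇒ f = (−N·c + √((N·c)² + 4·N·c·H))/2 = (−0.32 + √487680)/2 ≈ 349.01 mm, so f ≈ 349 mm.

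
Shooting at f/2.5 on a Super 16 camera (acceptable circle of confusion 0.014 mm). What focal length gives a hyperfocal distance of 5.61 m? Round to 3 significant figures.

From H = f²/(N·c) + f, with f ≪ H: f ≈ √(H·N·c) = √(5610 × 2.5 × 0.014) = √196.35 ≈ 14.01 mm.
The +f correction barely moves this — solving exactly, f² + N·c·f − N·c·H = 0 ⇒ f = (−N·c + √((N·c)² + 4·N·c·H))/2 = (−0.035 + √785.40)/2 ≈ 13.995 mm, so f ≈ 14.0 mm.

14.0 mm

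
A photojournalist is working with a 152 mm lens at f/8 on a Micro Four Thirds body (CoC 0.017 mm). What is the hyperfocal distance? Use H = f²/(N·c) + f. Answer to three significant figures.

Hyperfocal distance H = f²/(N·c) + f = 152²/(8 × 0.017) + 152 = 23104/0.136 + 152 ≈ 170034.4 mm ≈ 170 m.

170 m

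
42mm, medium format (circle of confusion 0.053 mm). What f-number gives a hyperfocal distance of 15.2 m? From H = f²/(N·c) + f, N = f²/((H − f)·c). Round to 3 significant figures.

f/2.20

Rearrange H = f²/(N·c) + f for N: N = f² / ((H − f)·c).
N = 42² / ((15200 − 42) × 0.053) = 1764 / 803.4 ≈ 2.20.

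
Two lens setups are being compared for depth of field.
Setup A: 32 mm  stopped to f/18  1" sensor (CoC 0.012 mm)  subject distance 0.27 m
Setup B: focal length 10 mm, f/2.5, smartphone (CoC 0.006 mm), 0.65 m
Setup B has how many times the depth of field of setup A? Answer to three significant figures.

Setup A: H = 32²/(18×0.012) + 32 ≈ 4772.7 mm; DoF = Df − Dn = 284.271 − 257.093 ≈ 27.178 mm.
Setup B: H = 10²/(2.5×0.006) + 10 ≈ 6676.7 mm; DoF = Df − Dn = 719.03 − 593.07 ≈ 125.96 mm.
Ratio = 125.96 / 27.178 ≈ 4.63.

4.63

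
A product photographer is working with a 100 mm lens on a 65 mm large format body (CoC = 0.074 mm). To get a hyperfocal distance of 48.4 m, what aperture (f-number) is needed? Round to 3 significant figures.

f/2.80

Rearrange H = f²/(N·c) + f for N: N = f² / ((H − f)·c).
N = 100² / ((48400 − 100) × 0.074) = 10000 / 3574 ≈ 2.80.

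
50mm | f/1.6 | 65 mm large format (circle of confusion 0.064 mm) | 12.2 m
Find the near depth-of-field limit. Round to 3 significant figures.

8.15 m

Hyperfocal distance H = f²/(N·c) + f = 50²/(1.6 × 0.064) + 50 = 2500/0.1024 + 50 ≈ 24464.1 mm ≈ 24.46 m.
Near limit Dn = s·(H − f)/(H + s − 2f) = 12200 × (24464.1 − 50) / (24464.1 + 12200 − 2 × 50) = 12200 × 24414.1 / 36564.1 ≈ 8146.0 mm ≈ 8.15 m.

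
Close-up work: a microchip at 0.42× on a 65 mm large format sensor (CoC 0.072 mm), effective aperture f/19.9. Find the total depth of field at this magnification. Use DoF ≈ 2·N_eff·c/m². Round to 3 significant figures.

16.2 mm

At magnification m, DoF ≈ 2·N_eff·c/m² = 2 × 19.9 × 0.072 / 0.42² = 2.866 / 0.1764 ≈ 16.2 mm.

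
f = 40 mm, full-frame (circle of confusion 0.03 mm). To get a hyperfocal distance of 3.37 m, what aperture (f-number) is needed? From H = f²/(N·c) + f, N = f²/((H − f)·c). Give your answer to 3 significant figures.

f/16

Rearrange H = f²/(N·c) + f for N: N = f² / ((H − f)·c).
N = 40² / ((3370 − 40) × 0.03) = 1600 / 99.90 ≈ 16.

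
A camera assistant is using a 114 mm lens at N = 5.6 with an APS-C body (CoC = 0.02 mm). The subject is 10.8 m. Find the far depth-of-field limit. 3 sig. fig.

Hyperfocal distance H = f²/(N·c) + f = 114²/(5.6 × 0.02) + 114 = 12996/0.112 + 114 ≈ 116149.7 mm ≈ 116.1 m.
Far limit Df = s·(H − f)/(H − s) = 10800 × (116149.7 − 114) / (116149.7 − 10800) = 10800 × 116035.7 / 105349.7 ≈ 11895 mm ≈ 11.9 m.

11.9 m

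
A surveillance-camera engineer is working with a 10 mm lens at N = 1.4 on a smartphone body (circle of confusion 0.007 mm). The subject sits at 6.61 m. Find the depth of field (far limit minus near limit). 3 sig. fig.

14.7 m

Hyperfocal distance H = f²/(N·c) + f = 10²/(1.4 × 0.007) + 10 = 100/0.0098 + 10 ≈ 10214.1 mm ≈ 10.21 m.
Near limit Dn = s·(H − f)/(H + s − 2f) = 6610 × (10214.1 − 10) / (10214.1 + 6610 − 2 × 10) = 6610 × 10204.1 / 16804.1 ≈ 4014 mm.
Far limit Df = s·(H − f)/(H − s) = 6610 × (10214.1 − 10) / (10214.1 − 6610) = 6610 × 10204.1 / 3604.1 ≈ 18715 mm.
Depth of field = Df − Dn = 18715 − 4014 ≈ 14701 mm ≈ 14.7 m.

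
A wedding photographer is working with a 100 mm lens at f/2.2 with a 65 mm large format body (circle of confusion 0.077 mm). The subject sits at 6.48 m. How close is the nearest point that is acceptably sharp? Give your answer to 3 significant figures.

Hyperfocal distance H = f²/(N·c) + f = 100²/(2.2 × 0.077) + 100 = 10000/0.1694 + 100 ≈ 59131.9 mm ≈ 59.13 m.
Near limit Dn = s·(H − f)/(H + s − 2f) = 6480 × (59131.9 − 100) / (59131.9 + 6480 − 2 × 100) = 6480 × 59031.9 / 65411.9 ≈ 5848.0 mm ≈ 5.85 m.

5.85 m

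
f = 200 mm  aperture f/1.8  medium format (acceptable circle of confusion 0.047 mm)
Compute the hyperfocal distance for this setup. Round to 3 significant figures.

Hyperfocal distance H = f²/(N·c) + f = 200²/(1.8 × 0.047) + 200 = 40000/0.0846 + 200 ≈ 473013.2 mm ≈ 473 m.

473 m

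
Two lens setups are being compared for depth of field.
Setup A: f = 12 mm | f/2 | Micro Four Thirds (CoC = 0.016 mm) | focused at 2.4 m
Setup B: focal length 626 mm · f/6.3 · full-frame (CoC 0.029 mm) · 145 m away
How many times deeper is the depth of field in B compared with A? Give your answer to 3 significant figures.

5.53

Setup A: H = 12²/(2×0.016) + 12 ≈ 4512.0 mm; DoF = Df − Dn = 5113.6 − 1567.9 ≈ 3545.7 mm.
Setup B: H = 626²/(6.3×0.029) + 626 ≈ 2145541.2 mm; DoF = Df − Dn = 155464 − 135856 ≈ 19608 mm.
Ratio = 19608 / 3545.7 ≈ 5.53.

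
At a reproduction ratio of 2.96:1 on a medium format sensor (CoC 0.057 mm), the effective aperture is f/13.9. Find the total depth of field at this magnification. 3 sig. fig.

0.181 mm

At magnification m, DoF ≈ 2·N_eff·c/m² = 2 × 13.9 × 0.057 / 2.96² = 1.585 / 8.762 ≈ 0.181 mm.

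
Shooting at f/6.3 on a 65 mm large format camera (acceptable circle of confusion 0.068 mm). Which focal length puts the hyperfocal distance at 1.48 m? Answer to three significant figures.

25.0 mm

From H = f²/(N·c) + f, with f ≪ H: f ≈ √(H·N·c) = √(1480 × 6.3 × 0.068) = √634.03 ≈ 25.18 mm.
Exact: f² + N·c·f − N·c·H = 0 ⇒ f = (−N·c + √((N·c)² + 4·N·c·H))/2 = (−0.4284 + √2536.3)/2 ≈ 24.967 mm ≈ 25.0 mm.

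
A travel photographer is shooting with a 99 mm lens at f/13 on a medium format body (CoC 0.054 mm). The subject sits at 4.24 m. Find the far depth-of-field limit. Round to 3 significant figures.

6.03 m

Hyperfocal distance H = f²/(N·c) + f = 99²/(13 × 0.054) + 99 = 9801/0.702 + 99 ≈ 14060.5 mm ≈ 14.06 m.
Far limit Df = s·(H − f)/(H − s) = 4240 × (14060.5 − 99) / (14060.5 − 4240) = 4240 × 13961.5 / 9820.5 ≈ 6027.9 mm ≈ 6.03 m.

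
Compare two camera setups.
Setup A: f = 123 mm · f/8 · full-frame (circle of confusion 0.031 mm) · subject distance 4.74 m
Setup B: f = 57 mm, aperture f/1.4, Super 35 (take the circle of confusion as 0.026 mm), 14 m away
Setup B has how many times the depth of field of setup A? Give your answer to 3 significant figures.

6.21

Setup A: H = 123²/(8×0.031) + 123 ≈ 61127.0 mm; DoF = Df − Dn = 5128.11 − 4406.50 ≈ 721.61 mm.
Setup B: H = 57²/(1.4×0.026) + 57 ≈ 89315.2 mm; DoF = Df − Dn = 16591.8 − 12108.5 ≈ 4483.3 mm.
Ratio = 4483.3 / 721.61 ≈ 6.21.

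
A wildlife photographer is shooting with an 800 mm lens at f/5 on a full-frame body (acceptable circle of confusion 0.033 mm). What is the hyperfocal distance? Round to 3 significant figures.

3880 m

Hyperfocal distance H = f²/(N·c) + f = 800²/(5 × 0.033) + 800 = 640000/0.165 + 800 ≈ 3879587.9 mm ≈ 3880 m.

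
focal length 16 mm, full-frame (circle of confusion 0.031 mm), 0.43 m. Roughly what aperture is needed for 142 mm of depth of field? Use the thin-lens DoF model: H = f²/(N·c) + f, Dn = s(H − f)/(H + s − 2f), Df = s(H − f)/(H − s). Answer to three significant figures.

f/3.21

Write h = H − f = f²/(N·c). The thin-lens limits are Dn = s·h/(h + (s−f)) and Df = s·h/(h − (s−f)), so DoF = Df − Dn = 2·s·(s−f)·h / (h² − (s−f)²).
That is a quadratic in h: DoF·h² − 2·s·(s−f)·h − DoF·(s−f)² = 0 ⇒ h = (s−f)·(s + √(s² + DoF²)) / DoF = 414 × (430 + √(430² + 142²)) / 142 = 414 × (430 + 452.840) / 142 ≈ 2573.9 mm.
Then N = f²/(c·h) = 16² / (0.031 × 2573.9) = 256 / 79.791 ≈ 3.21.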